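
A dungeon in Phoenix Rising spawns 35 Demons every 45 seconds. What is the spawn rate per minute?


Spawns per minute = count * (60 / interval)
= 35 * (60 / 45)
= 35 * 1.3333
= 46.67

46.67 per minute


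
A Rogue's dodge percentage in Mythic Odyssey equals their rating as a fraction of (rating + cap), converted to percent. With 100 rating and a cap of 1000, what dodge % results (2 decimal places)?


dodge% = 100 / (100 + 1000) * 100
= 100 / 1100 * 100
= 0.090909 * 100
= 9.09%

9.09%


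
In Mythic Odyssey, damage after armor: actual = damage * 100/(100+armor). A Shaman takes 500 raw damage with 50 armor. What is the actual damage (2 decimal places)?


actual = 500 * 100 / (100 + 50)
= 500 * 100 / 150
= 50000 / 150
= 333.33

333.33 damage


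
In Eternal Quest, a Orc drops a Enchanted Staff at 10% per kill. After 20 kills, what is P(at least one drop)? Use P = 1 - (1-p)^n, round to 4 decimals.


P(at least one) = 1 - P(none) = 1 - (1-p)^n
p = 10/100 = 0.1
1 - p = 0.9
(1 - p)^20 = 0.9^20 = 0.121577
P(at least one) = 1 - 0.121577 = 0.8784

0.8784


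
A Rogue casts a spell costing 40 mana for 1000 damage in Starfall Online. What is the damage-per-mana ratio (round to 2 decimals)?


Efficiency = damage / mana
= 1000 / 40
= 25.00

25.00 dmg/mana


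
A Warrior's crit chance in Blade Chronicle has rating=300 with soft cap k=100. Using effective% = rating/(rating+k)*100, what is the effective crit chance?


effective% = rating / (rating + k) * 100
= 300 / (300 + 100) * 100
= 300 / 400 * 100
= 0.75 * 100
= 75.00%

75.00%


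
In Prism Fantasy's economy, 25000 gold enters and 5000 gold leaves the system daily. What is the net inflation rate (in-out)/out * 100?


Net gold = 25000 - 5000 = 20000
Inflation rate = net / sunk * 100 = 20000 / 5000 * 100
= 4.0 * 100
= 400.00%

400.00%


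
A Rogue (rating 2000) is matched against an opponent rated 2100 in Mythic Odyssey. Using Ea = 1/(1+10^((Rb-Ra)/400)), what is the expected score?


Elo expected score: Ea = 1/(1 + 10^((Rb-Ra)/400))
Rb - Ra = 2100 - 2000 = 100
(Rb-Ra)/400 = 100/400 = 0.25
10^0.25 = 1.778279
Ea = 1/(1 + 1.778279) = 1/2.778279 = 0.3599

0.3599


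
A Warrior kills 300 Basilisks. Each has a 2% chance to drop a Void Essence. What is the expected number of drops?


Expected drops = kills * (drop_rate / 100)
= 300 * (2 / 100)
= 300 * 0.02
= 6.0

6.0 drops


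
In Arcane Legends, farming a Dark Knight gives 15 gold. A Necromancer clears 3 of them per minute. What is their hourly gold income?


Gold per minute = 15 * 3 = 45
Gold per hour = 45 * 60 = 2700

2700 gold/hour


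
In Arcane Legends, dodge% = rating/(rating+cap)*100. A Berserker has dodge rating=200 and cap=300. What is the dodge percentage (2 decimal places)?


dodge% = 200 / (200 + 300) * 100
= 200 / 500 * 100
= 0.4 * 100
= 40.00%

40.00%


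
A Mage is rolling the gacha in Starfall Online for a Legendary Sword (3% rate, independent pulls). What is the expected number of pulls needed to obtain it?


Expected pulls for a geometric distribution = 1/p = 100 / rate%
= 100 / 3
= 33.33

33.33 pulls


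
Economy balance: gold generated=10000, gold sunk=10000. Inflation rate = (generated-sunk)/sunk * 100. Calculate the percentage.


Net gold = 10000 - 10000 = 0
Inflation rate = net / sunk * 100 = 0 / 10000 * 100
= 0.0 * 100
= 0.00%

0.00%


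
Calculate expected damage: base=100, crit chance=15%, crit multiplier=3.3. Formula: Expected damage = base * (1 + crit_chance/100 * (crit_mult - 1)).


E[dmg] = base * (1 + crit_chance * (crit_mult - 1))
cc as decimal = 15/100 = 0.15
cm - 1 = 3.3 - 1 = 2.3
Bonus factor = 0.15 * 2.3 = 0.345
Total multiplier = 1 + 0.345 = 1.345
Expected damage = 100 * 1.345 = 134.50

134.50 damage


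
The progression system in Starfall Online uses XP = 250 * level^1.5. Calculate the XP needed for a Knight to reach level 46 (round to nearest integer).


XP = 250 * level^1.5
Substitute level = 46:
XP = 250 * 46^1.5
= 250 * 311.9872
= 77997

77997 XP


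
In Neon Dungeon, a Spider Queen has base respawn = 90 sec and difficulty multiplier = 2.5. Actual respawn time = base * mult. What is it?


Respawn time = base * multiplier
= 90 * 2.5
= 225.0 seconds

225.0 seconds


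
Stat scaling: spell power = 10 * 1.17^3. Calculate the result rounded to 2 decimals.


value = base * growth^level
= 10 * 1.17^3
= 10 * 1.601613
= 16.02

16.02 spell power


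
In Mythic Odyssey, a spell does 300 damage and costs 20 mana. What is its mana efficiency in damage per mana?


Efficiency = damage / mana
= 300 / 20
= 15.00

15.00 dmg/mana


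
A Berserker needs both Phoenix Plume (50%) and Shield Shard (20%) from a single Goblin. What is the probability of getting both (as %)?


For independent events, P(both) = P(A) * P(B)
= 50% * 20%
= 1000 / 100 %
= 10.0%

10.0%


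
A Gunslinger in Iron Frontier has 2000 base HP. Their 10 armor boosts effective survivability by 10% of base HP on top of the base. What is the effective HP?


EHP = 2000 * (1 + 10/100)
= 2000 * (1 + 0.1)
= 2000 * 1.1
= 2200.0

2200.0 EHP


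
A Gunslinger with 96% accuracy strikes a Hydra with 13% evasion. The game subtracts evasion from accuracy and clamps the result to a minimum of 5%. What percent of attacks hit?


accuracy - evasion = 96 - 13 = 83
Apply floor: max(83, 5) = 83
Hit chance = 83%

83%


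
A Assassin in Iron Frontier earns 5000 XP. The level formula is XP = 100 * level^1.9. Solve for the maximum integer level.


XP = 100 * level^1.9, so level = (XP / 100)^(1/1.9)
= (5000 / 100)^(1/1.9)
= 50.0^0.5263
= 7.8378
Floor: level = 7

level 7


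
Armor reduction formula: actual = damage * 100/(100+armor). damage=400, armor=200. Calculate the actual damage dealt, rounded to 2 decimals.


actual = 400 * 100 / (100 + 200)
= 400 * 100 / 300
= 40000 / 300
= 133.33

133.33 damage


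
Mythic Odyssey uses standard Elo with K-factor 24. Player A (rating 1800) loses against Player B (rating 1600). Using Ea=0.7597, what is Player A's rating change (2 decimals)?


Elo update: delta = K * (S - Ea), where S = 0 (loses)
S - Ea = 0 - 0.7597 = -0.7597
Rating change = 24 * -0.7597
= -18.23

-18.23 rating points


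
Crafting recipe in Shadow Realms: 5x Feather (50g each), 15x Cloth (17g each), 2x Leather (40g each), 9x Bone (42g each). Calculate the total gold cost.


Cost breakdown:
  Feather: 5 * 50 = 250
  Cloth: 15 * 17 = 255
  Leather: 2 * 40 = 80
  Bone: 9 * 42 = 378
Total = 250 + 255 + 80 + 378 = 963

963 gold


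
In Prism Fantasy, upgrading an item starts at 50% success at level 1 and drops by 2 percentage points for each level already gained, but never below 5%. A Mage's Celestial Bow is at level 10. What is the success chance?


raw_rate = 50 - 2 * (10 - 1)
= 50 - 2 * 9
= 50 - 18
= 32
Apply floor: max(32, 5) = 32%

32%


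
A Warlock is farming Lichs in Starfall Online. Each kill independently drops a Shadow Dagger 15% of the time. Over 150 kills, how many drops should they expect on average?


Expected drops = kills * (drop_rate / 100)
= 150 * (15 / 100)
= 150 * 0.15
= 22.5

22.5 drops


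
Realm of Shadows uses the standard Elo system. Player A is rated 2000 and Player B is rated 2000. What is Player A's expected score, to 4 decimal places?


Elo expected score: Ea = 1/(1 + 10^((Rb-Ra)/400))
Rb - Ra = 2000 - 2000 = 0
(Rb-Ra)/400 = 0/400 = 0.0
10^0.0 = 1.0
Ea = 1/(1 + 1.0) = 1/2.0 = 0.5000

0.5000


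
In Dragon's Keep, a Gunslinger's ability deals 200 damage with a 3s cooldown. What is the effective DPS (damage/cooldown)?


DPS = damage / cooldown
= 200 / 3
= 66.67

66.67 DPS


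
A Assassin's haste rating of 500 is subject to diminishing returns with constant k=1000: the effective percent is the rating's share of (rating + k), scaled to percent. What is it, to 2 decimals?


effective% = rating / (rating + k) * 100
= 500 / (500 + 1000) * 100
= 500 / 1500 * 100
= 0.333333 * 100
= 33.33%

33.33%


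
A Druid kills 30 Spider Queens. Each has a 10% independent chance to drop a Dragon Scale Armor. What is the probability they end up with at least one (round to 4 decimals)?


P(at least one) = 1 - P(none) = 1 - (1-p)^n
p = 10/100 = 0.1
1 - p = 0.9
(1 - p)^30 = 0.9^30 = 0.042391
P(at least one) = 1 - 0.042391 = 0.9576

0.9576


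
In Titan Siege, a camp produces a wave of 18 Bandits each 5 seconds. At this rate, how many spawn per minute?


Spawns per minute = count * (60 / interval)
= 18 * (60 / 5)
= 18 * 12.0
= 216.0

216.0 per minute


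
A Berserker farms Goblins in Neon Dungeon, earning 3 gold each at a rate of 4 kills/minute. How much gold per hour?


Gold per minute = 3 * 4 = 12
Gold per hour = 12 * 60 = 720

720 gold/hour


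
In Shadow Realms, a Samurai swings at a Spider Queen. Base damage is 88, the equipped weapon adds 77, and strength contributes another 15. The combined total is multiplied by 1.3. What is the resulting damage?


Sum base + weapon + str = 88 + 77 + 15 = 180
Multiply by 1.3:
180 * 1.3 = 234.0

234.0 damage


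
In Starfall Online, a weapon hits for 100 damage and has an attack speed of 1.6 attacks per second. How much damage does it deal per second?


DPS = damage * attack_speed
= 100 * 1.6
= 160.0

160.0 DPS


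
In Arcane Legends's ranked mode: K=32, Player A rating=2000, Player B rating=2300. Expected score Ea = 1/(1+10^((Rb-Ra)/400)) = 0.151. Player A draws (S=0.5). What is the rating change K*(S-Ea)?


Elo update: delta = K * (S - Ea), where S = 0.5 (draws)
S - Ea = 0.5 - 0.151 = 0.349
Rating change = 32 * 0.349
= 11.17

11.17 rating points


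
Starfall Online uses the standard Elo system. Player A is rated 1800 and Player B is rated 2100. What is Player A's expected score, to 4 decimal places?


Elo expected score: Ea = 1/(1 + 10^((Rb-Ra)/400))
Rb - Ra = 2100 - 1800 = 300
(Rb-Ra)/400 = 300/400 = 0.75
10^0.75 = 5.623413
Ea = 1/(1 + 5.623413) = 1/6.623413 = 0.1510

0.1510


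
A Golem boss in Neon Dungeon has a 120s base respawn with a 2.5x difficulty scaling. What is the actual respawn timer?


Respawn time = base * multiplier
= 120 * 2.5
= 300.0 seconds

300.0 seconds


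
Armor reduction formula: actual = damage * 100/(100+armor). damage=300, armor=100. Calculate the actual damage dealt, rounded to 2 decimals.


actual = 300 * 100 / (100 + 100)
= 300 * 100 / 200
= 30000 / 200
= 150.00

150.00 damage


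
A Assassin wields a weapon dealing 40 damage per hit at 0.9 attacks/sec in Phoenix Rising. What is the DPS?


DPS = damage * attack_speed
= 40 * 0.9
= 36.0

36.0 DPS


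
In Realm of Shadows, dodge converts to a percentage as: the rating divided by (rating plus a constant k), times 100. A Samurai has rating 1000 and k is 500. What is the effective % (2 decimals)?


effective% = rating / (rating + k) * 100
= 1000 / (1000 + 500) * 100
= 1000 / 1500 * 100
= 0.666667 * 100
= 66.67%

66.67%


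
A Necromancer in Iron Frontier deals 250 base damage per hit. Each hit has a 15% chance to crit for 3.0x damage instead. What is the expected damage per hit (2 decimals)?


E[dmg] = base * (1 + crit_chance * (crit_mult - 1))
cc as decimal = 15/100 = 0.15
cm - 1 = 3.0 - 1 = 2.0
Bonus factor = 0.15 * 2.0 = 0.3
Total multiplier = 1 + 0.3 = 1.3
Expected damage = 250 * 1.3 = 325.00

325.00 damage


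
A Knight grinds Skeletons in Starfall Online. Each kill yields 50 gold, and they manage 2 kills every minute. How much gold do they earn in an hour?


Gold per minute = 50 * 2 = 100
Gold per hour = 100 * 60 = 6000

6000 gold/hour


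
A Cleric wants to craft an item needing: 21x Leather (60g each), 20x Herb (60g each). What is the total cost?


Cost breakdown:
  Leather: 21 * 60 = 1260
  Herb: 20 * 60 = 1200
Total = 1260 + 1200 = 2460

2460 gold


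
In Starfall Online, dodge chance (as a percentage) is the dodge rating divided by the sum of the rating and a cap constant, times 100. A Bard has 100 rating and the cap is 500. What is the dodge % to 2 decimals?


dodge% = 100 / (100 + 500) * 100
= 100 / 600 * 100
= 0.166667 * 100
= 16.67%

16.67%


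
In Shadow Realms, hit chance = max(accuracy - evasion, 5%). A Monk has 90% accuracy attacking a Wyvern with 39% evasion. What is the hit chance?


accuracy - evasion = 90 - 39 = 51
Apply floor: max(51, 5) = 51
Hit chance = 51%

51%


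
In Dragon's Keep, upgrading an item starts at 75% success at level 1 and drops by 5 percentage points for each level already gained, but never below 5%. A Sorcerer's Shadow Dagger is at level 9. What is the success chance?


raw_rate = 75 - 5 * (9 - 1)
= 75 - 5 * 8
= 75 - 40
= 35
Apply floor: max(35, 5) = 35%

35%


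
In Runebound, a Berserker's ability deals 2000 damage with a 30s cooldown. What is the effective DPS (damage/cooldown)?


DPS = damage / cooldown
= 2000 / 30
= 66.67

66.67 DPS


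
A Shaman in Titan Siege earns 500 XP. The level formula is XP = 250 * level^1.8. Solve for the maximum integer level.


XP = 250 * level^1.8, so level = (XP / 250)^(1/1.8)
= (500 / 250)^(1/1.8)
= 2.0^0.5556
= 1.4697
Floor: level = 1

level 1


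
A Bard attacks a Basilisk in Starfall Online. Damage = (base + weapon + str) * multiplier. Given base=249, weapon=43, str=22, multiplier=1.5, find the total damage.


Sum base + weapon + str = 249 + 43 + 22 = 314
Multiply by 1.5:
314 * 1.5 = 471.0

471.0 damage


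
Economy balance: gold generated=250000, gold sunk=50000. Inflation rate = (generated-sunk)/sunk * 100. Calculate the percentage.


Net gold = 250000 - 50000 = 200000
Inflation rate = net / sunk * 100 = 200000 / 50000 * 100
= 4.0 * 100
= 400.00%

400.00%


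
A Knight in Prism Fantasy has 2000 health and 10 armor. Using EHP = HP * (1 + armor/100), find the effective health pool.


EHP = 2000 * (1 + 10/100)
= 2000 * (1 + 0.1)
= 2000 * 1.1
= 2200.0

2200.0 EHP


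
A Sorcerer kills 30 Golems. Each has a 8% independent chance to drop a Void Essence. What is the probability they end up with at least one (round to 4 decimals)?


P(at least one) = 1 - P(none) = 1 - (1-p)^n
p = 8/100 = 0.08
1 - p = 0.92
(1 - p)^30 = 0.92^30 = 0.081966
P(at least one) = 1 - 0.081966 = 0.9180

0.9180


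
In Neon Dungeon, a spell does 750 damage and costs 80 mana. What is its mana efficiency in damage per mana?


Efficiency = damage / mana
= 750 / 80
= 9.38

9.38 dmg/mana


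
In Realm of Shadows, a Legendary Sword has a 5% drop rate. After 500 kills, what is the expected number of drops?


Expected drops = kills * (drop_rate / 100)
= 500 * (5 / 100)
= 500 * 0.05
= 25.0

25.0 drops


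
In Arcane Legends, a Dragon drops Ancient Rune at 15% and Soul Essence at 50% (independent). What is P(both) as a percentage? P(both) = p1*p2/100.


For independent events, P(both) = P(A) * P(B)
= 15% * 50%
= 750 / 100 %
= 7.5%

7.5%


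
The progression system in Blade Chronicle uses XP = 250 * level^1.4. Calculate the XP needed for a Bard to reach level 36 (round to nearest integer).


XP = 250 * level^1.4
Substitute level = 36:
XP = 250 * 36^1.4
= 250 * 150.9467
= 37737

37737 XP


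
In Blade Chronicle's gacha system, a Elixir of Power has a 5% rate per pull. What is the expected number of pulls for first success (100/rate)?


Expected pulls for a geometric distribution = 1/p = 100 / rate%
= 100 / 5
= 20.0

20.0 pulls


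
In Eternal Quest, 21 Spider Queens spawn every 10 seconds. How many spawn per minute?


Spawns per minute = count * (60 / interval)
= 21 * (60 / 10)
= 21 * 6.0
= 126.0

126.0 per minute


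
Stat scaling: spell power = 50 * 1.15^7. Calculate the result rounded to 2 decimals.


value = base * growth^level
= 50 * 1.15^7
= 50 * 2.66002
= 133.00

133.00 spell power


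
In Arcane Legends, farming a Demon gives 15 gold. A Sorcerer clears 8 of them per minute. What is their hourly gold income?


Gold per minute = 15 * 8 = 120
Gold per hour = 120 * 60 = 7200

7200 gold/hour


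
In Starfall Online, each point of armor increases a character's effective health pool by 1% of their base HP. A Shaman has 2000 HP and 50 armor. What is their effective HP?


EHP = 2000 * (1 + 50/100)
= 2000 * (1 + 0.5)
= 2000 * 1.5
= 3000.0

3000.0 EHP


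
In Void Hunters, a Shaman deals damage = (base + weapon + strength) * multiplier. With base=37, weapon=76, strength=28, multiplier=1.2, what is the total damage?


Sum base + weapon + str = 37 + 76 + 28 = 141
Multiply by 1.2:
141 * 1.2 = 169.2

169.2 damage


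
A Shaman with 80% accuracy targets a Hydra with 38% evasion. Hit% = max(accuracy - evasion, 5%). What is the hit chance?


accuracy - evasion = 80 - 38 = 42
Apply floor: max(42, 5) = 42
Hit chance = 42%

42%


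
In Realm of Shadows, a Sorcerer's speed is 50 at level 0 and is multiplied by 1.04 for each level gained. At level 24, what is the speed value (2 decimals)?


value = base * growth^level
= 50 * 1.04^24
= 50 * 2.563304
= 128.17

128.17 speed


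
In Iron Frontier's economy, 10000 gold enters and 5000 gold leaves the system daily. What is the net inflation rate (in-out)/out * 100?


Net gold = 10000 - 5000 = 5000
Inflation rate = net / sunk * 100 = 5000 / 5000 * 100
= 1.0 * 100
= 100.00%

100.00%


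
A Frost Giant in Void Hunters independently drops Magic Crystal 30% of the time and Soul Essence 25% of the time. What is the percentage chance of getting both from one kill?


For independent events, P(both) = P(A) * P(B)
= 30% * 25%
= 750 / 100 %
= 7.5%

7.5%


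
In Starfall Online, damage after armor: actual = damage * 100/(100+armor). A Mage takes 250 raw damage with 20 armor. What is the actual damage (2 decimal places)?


actual = 250 * 100 / (100 + 20)
= 250 * 100 / 120
= 25000 / 120
= 208.33

208.33 damage


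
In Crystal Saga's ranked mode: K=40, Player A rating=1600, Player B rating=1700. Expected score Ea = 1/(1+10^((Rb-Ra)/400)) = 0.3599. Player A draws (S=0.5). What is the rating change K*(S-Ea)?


Elo update: delta = K * (S - Ea), where S = 0.5 (draws)
S - Ea = 0.5 - 0.3599 = 0.1401
Rating change = 40 * 0.1401
= 5.60

5.60 rating points


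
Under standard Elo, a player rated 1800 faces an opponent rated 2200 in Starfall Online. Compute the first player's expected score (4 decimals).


Elo expected score: Ea = 1/(1 + 10^((Rb-Ra)/400))
Rb - Ra = 2200 - 1800 = 400
(Rb-Ra)/400 = 400/400 = 1.0
10^1.0 = 10.0
Ea = 1/(1 + 10.0) = 1/11.0 = 0.0909

0.0909


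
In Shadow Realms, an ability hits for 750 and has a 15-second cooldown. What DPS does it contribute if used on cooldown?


DPS = damage / cooldown
= 750 / 15
= 50.00

50.00 DPS


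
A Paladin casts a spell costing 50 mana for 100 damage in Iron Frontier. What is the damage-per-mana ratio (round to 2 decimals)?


Efficiency = damage / mana
= 100 / 50
= 2.00

2.00 dmg/mana


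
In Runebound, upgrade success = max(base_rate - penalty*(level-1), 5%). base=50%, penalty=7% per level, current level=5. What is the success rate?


raw_rate = 50 - 7 * (5 - 1)
= 50 - 7 * 4
= 50 - 28
= 22
Apply floor: max(22, 5) = 22%

22%


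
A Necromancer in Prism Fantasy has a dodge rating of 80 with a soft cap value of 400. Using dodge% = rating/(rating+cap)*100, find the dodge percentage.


dodge% = 80 / (80 + 400) * 100
= 80 / 480 * 100
= 0.166667 * 100
= 16.67%

16.67%


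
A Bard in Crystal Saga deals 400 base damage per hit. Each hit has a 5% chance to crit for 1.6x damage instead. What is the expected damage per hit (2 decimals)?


E[dmg] = base * (1 + crit_chance * (crit_mult - 1))
cc as decimal = 5/100 = 0.05
cm - 1 = 1.6 - 1 = 0.6
Bonus factor = 0.05 * 0.6 = 0.03
Total multiplier = 1 + 0.03 = 1.03
Expected damage = 400 * 1.03 = 412.00

412.00 damage


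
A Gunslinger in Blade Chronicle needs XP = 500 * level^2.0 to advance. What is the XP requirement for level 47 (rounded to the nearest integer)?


XP = 500 * level^2.0
Substitute level = 47:
XP = 500 * 47^2.0
= 500 * 2209.0
= 1104500

1104500 XP


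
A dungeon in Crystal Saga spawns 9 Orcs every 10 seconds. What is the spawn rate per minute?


Spawns per minute = count * (60 / interval)
= 9 * (60 / 10)
= 9 * 6.0
= 54.0

54.0 per minute


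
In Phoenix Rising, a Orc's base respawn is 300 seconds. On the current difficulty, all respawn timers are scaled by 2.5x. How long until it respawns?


Respawn time = base * multiplier
= 300 * 2.5
= 750.0 seconds

750.0 seconds


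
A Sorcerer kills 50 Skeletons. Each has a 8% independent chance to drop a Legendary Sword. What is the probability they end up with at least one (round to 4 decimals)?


P(at least one) = 1 - P(none) = 1 - (1-p)^n
p = 8/100 = 0.08
1 - p = 0.92
(1 - p)^50 = 0.92^50 = 0.015466
P(at least one) = 1 - 0.015466 = 0.9845

0.9845


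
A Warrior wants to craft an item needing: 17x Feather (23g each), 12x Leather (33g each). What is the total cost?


Cost breakdown:
  Feather: 17 * 23 = 391
  Leather: 12 * 33 = 396
Total = 391 + 396 = 787

787 gold


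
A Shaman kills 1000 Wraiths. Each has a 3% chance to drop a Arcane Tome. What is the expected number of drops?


Expected drops = kills * (drop_rate / 100)
= 1000 * (3 / 100)
= 1000 * 0.03
= 30.0

30.0 drops


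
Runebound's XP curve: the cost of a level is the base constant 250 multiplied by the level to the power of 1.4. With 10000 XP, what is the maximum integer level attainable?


XP = 250 * level^1.4, so level = (XP / 250)^(1/1.4)
= (10000 / 250)^(1/1.4)
= 40.0^0.7143
= 13.9421
Floor: level = 13

level 13


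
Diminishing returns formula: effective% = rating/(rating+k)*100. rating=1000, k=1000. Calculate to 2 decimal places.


effective% = rating / (rating + k) * 100
= 1000 / (1000 + 1000) * 100
= 1000 / 2000 * 100
= 0.5 * 100
= 50.00%

50.00%


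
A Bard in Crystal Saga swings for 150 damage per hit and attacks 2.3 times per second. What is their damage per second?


DPS = damage * attack_speed
= 150 * 2.3
= 345.0

345.0 DPS


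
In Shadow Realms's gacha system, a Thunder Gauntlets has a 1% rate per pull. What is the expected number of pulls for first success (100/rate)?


Expected pulls for a geometric distribution = 1/p = 100 / rate%
= 100 / 1
= 100.0

100.0 pulls


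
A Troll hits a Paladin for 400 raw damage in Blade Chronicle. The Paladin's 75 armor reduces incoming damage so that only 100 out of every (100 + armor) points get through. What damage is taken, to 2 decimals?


actual = 400 * 100 / (100 + 75)
= 400 * 100 / 175
= 40000 / 175
= 228.57

228.57 damage


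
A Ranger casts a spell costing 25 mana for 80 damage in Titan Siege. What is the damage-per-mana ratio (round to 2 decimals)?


Efficiency = damage / mana
= 80 / 25
= 3.20

3.20 dmg/mana


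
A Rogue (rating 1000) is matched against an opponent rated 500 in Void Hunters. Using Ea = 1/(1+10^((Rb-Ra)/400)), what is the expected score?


Elo expected score: Ea = 1/(1 + 10^((Rb-Ra)/400))
Rb - Ra = 500 - 1000 = -500
(Rb-Ra)/400 = -500/400 = -1.25
10^-1.25 = 0.056234
Ea = 1/(1 + 0.056234) = 1/1.056234 = 0.9468

0.9468


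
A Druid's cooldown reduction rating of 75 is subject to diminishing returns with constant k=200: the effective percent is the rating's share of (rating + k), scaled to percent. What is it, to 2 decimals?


effective% = rating / (rating + k) * 100
= 75 / (75 + 200) * 100
= 75 / 275 * 100
= 0.272727 * 100
= 27.27%

27.27%


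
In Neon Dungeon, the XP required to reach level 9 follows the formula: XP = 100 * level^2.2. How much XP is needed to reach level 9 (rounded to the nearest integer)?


XP = 100 * level^2.2
Substitute level = 9:
XP = 100 * 9^2.2
= 100 * 125.6995
= 12570

12570 XP


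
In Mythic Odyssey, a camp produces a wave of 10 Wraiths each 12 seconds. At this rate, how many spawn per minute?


Spawns per minute = count * (60 / interval)
= 10 * (60 / 12)
= 10 * 5.0
= 50.0

50.0 per minute


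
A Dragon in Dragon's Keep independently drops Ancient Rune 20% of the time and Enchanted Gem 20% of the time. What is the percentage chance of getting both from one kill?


For independent events, P(both) = P(A) * P(B)
= 20% * 20%
= 400 / 100 %
= 4.0%

4.0%


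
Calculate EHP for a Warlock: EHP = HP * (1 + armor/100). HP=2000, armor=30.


EHP = 2000 * (1 + 30/100)
= 2000 * (1 + 0.3)
= 2000 * 1.3
= 2600.0

2600.0 EHP


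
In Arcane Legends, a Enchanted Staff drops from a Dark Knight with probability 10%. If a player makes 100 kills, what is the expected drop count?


Expected drops = kills * (drop_rate / 100)
= 100 * (10 / 100)
= 100 * 0.1
= 10.0

10.0 drops


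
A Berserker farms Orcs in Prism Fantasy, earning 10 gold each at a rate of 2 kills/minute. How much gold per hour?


Gold per minute = 10 * 2 = 20
Gold per hour = 20 * 60 = 1200

1200 gold/hour


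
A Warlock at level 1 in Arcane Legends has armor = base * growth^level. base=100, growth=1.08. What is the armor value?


value = base * growth^level
= 100 * 1.08^1
= 100 * 1.08
= 108.00

108.00 armor


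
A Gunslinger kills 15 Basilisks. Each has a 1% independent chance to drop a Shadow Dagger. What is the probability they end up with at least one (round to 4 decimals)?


P(at least one) = 1 - P(none) = 1 - (1-p)^n
p = 1/100 = 0.01
1 - p = 0.99
(1 - p)^15 = 0.99^15 = 0.860058
P(at least one) = 1 - 0.860058 = 0.1399

0.1399


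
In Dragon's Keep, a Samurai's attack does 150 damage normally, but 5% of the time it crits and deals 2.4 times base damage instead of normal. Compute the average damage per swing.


E[dmg] = base * (1 + crit_chance * (crit_mult - 1))
cc as decimal = 5/100 = 0.05
cm - 1 = 2.4 - 1 = 1.4
Bonus factor = 0.05 * 1.4 = 0.07
Total multiplier = 1 + 0.07 = 1.07
Expected damage = 150 * 1.07 = 160.50

160.50 damage


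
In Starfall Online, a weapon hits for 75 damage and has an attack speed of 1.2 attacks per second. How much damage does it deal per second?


DPS = damage * attack_speed
= 75 * 1.2
= 90.0

90.0 DPS


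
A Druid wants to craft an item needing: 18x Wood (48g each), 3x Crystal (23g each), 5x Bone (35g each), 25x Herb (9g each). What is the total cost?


Cost breakdown:
  Wood: 18 * 48 = 864
  Crystal: 3 * 23 = 69
  Bone: 5 * 35 = 175
  Herb: 25 * 9 = 225
Total = 864 + 69 + 175 + 225 = 1333

1333 gold


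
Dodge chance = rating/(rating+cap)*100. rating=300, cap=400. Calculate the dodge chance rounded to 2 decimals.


dodge% = 300 / (300 + 400) * 100
= 300 / 700 * 100
= 0.428571 * 100
= 42.86%

42.86%


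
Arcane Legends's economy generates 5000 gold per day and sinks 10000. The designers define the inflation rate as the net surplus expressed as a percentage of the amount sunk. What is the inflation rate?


Net gold = 5000 - 10000 = -5000
Inflation rate = net / sunk * 100 = -5000 / 10000 * 100
= -0.5 * 100
= -50.00%

-50.00%


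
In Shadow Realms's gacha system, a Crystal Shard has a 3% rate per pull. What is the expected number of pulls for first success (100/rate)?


Expected pulls for a geometric distribution = 1/p = 100 / rate%
= 100 / 3
= 33.33

33.33 pulls


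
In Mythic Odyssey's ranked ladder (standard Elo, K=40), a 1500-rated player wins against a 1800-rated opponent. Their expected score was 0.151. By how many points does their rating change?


Elo update: delta = K * (S - Ea), where S = 1 (wins)
S - Ea = 1 - 0.151 = 0.849
Rating change = 40 * 0.849
= 33.96

33.96 rating points


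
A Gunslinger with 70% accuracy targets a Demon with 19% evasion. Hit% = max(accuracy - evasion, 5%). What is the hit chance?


accuracy - evasion = 70 - 19 = 51
Apply floor: max(51, 5) = 51
Hit chance = 51%

51%


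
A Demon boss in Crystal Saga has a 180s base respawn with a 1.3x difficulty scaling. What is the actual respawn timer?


Respawn time = base * multiplier
= 180 * 1.3
= 234.0 seconds

234.0 seconds


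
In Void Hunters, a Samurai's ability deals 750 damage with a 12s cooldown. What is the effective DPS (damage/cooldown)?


DPS = damage / cooldown
= 750 / 12
= 62.50

62.50 DPS


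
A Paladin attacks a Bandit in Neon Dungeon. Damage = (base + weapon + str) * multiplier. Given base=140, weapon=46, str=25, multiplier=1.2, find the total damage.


Sum base + weapon + str = 140 + 46 + 25 = 211
Multiply by 1.2:
211 * 1.2 = 253.2

253.2 damage


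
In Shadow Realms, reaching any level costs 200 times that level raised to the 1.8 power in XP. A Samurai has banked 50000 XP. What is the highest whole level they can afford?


XP = 200 * level^1.8, so level = (XP / 200)^(1/1.8)
= (50000 / 200)^(1/1.8)
= 250.0^0.5556
= 21.4876
Floor: level = 21

level 21


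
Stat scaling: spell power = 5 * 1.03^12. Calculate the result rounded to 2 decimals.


value = base * growth^level
= 5 * 1.03^12
= 5 * 1.425761
= 7.13

7.13 spell power


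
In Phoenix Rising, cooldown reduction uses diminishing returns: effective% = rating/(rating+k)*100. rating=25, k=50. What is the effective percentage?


effective% = rating / (rating + k) * 100
= 25 / (25 + 50) * 100
= 25 / 75 * 100
= 0.333333 * 100
= 33.33%

33.33%


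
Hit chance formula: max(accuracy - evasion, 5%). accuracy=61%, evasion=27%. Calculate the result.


accuracy - evasion = 61 - 27 = 34
Apply floor: max(34, 5) = 34
Hit chance = 34%

34%


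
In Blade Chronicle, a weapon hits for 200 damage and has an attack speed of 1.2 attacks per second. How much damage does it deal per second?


DPS = damage * attack_speed
= 200 * 1.2
= 240.0

240.0 DPS


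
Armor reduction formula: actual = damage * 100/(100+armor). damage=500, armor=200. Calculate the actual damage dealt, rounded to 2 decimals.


actual = 500 * 100 / (100 + 200)
= 500 * 100 / 300
= 50000 / 300
= 166.67

166.67 damage


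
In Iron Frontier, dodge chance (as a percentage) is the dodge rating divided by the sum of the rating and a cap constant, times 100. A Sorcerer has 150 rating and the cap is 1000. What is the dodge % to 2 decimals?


dodge% = 150 / (150 + 1000) * 100
= 150 / 1150 * 100
= 0.130435 * 100
= 13.04%

13.04%


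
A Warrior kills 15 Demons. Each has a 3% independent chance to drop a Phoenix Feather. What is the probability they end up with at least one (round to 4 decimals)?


P(at least one) = 1 - P(none) = 1 - (1-p)^n
p = 3/100 = 0.03
1 - p = 0.97
(1 - p)^15 = 0.97^15 = 0.633251
P(at least one) = 1 - 0.633251 = 0.3667

0.3667


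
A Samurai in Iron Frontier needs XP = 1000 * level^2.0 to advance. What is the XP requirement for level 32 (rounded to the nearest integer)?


XP = 1000 * level^2.0
Substitute level = 32:
XP = 1000 * 32^2.0
= 1000 * 1024.0
= 1024000

1024000 XP


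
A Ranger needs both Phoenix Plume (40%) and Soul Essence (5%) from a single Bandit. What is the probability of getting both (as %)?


For independent events, P(both) = P(A) * P(B)
= 40% * 5%
= 200 / 100 %
= 2.0%

2.0%


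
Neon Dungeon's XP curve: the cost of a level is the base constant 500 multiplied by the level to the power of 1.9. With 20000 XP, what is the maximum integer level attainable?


XP = 500 * level^1.9, so level = (XP / 500)^(1/1.9)
= (20000 / 500)^(1/1.9)
= 40.0^0.5263
= 6.9693
Floor: level = 6

level 6


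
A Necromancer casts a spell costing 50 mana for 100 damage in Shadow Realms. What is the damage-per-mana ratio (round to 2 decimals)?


Efficiency = damage / mana
= 100 / 50
= 2.00

2.00 dmg/mana


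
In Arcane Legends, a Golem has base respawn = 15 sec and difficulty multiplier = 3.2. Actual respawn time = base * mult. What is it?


Respawn time = base * multiplier
= 15 * 3.2
= 48.0 seconds

48.0 seconds


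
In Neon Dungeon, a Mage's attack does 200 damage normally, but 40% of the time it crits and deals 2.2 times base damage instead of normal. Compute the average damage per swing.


E[dmg] = base * (1 + crit_chance * (crit_mult - 1))
cc as decimal = 40/100 = 0.4
cm - 1 = 2.2 - 1 = 1.2
Bonus factor = 0.4 * 1.2 = 0.48
Total multiplier = 1 + 0.48 = 1.48
Expected damage = 200 * 1.48 = 296.00

296.00 damage


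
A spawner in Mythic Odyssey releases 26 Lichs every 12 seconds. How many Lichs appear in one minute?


Spawns per minute = count * (60 / interval)
= 26 * (60 / 12)
= 26 * 5.0
= 130.0

130.0 per minute


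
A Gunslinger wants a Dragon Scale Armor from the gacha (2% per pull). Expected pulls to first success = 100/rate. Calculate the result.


Expected pulls for a geometric distribution = 1/p = 100 / rate%
= 100 / 2
= 50.0

50.0 pulls


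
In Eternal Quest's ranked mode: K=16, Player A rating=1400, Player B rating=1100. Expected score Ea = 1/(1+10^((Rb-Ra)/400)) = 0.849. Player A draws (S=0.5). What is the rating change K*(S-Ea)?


Elo update: delta = K * (S - Ea), where S = 0.5 (draws)
S - Ea = 0.5 - 0.849 = -0.349
Rating change = 16 * -0.349
= -5.58

-5.58 rating points


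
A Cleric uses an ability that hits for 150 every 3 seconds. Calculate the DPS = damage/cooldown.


DPS = damage / cooldown
= 150 / 3
= 50.00

50.00 DPS


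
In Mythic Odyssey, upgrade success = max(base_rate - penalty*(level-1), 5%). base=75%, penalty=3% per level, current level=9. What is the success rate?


raw_rate = 75 - 3 * (9 - 1)
= 75 - 3 * 8
= 75 - 24
= 51
Apply floor: max(51, 5) = 51%

51%


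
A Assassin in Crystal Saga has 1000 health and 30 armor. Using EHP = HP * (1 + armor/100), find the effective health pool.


EHP = 1000 * (1 + 30/100)
= 1000 * (1 + 0.3)
= 1000 * 1.3
= 1300.0

1300.0 EHP


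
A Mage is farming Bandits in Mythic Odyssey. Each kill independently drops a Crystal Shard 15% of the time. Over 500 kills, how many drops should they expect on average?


Expected drops = kills * (drop_rate / 100)
= 500 * (15 / 100)
= 500 * 0.15
= 75.0

75.0 drops


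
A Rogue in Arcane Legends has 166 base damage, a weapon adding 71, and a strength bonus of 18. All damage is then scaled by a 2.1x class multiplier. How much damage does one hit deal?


Sum base + weapon + str = 166 + 71 + 18 = 255
Multiply by 2.1:
255 * 2.1 = 535.5

535.5 damage


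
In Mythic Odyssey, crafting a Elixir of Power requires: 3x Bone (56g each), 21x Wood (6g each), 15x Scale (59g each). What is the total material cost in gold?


Cost breakdown:
  Bone: 3 * 56 = 168
  Wood: 21 * 6 = 126
  Scale: 15 * 59 = 885
Total = 168 + 126 + 885 = 1179

1179 gold


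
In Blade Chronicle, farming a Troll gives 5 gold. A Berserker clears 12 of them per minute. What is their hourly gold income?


Gold per minute = 5 * 12 = 60
Gold per hour = 60 * 60 = 3600

3600 gold/hour


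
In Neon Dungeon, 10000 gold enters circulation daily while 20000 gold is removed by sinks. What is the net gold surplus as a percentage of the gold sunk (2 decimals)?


Net gold = 10000 - 20000 = -10000
Inflation rate = net / sunk * 100 = -10000 / 20000 * 100
= -0.5 * 100
= -50.00%

-50.00%


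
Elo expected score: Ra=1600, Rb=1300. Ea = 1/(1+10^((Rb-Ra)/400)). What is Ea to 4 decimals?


Elo expected score: Ea = 1/(1 + 10^((Rb-Ra)/400))
Rb - Ra = 1300 - 1600 = -300
(Rb-Ra)/400 = -300/400 = -0.75
10^-0.75 = 0.177828
Ea = 1/(1 + 0.177828) = 1/1.177828 = 0.8490

0.8490


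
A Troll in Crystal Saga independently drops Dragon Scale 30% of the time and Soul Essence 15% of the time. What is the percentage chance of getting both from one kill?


For independent events, P(both) = P(A) * P(B)
= 30% * 15%
= 450 / 100 %
= 4.5%

4.5%


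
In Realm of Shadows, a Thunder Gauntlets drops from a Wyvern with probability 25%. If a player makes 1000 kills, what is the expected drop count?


Expected drops = kills * (drop_rate / 100)
= 1000 * (25 / 100)
= 1000 * 0.25
= 250.0

250.0 drops


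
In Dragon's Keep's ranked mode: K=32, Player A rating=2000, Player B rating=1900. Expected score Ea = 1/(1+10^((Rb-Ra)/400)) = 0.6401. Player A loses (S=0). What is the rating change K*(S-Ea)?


Elo update: delta = K * (S - Ea), where S = 0 (loses)
S - Ea = 0 - 0.6401 = -0.6401
Rating change = 32 * -0.6401
= -20.48

-20.48 rating points


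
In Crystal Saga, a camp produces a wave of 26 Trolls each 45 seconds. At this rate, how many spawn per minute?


Spawns per minute = count * (60 / interval)
= 26 * (60 / 45)
= 26 * 1.3333
= 34.67

34.67 per minute


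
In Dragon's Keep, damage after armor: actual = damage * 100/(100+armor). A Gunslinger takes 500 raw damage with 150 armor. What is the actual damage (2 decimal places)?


actual = 500 * 100 / (100 + 150)
= 500 * 100 / 250
= 50000 / 250
= 200.00

200.00 damage


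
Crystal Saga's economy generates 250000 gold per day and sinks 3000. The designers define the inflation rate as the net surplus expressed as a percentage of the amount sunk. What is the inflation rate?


Net gold = 250000 - 3000 = 247000
Inflation rate = net / sunk * 100 = 247000 / 3000 * 100
= 82.333333 * 100
= 8233.33%

8233.33%


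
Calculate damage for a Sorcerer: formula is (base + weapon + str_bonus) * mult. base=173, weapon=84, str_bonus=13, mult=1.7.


Sum base + weapon + str = 173 + 84 + 13 = 270
Multiply by 1.7:
270 * 1.7 = 459.0

459.0 damage


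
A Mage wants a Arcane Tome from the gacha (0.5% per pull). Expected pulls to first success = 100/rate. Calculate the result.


Expected pulls for a geometric distribution = 1/p = 100 / rate%
= 100 / 0.5
= 200.0

200.0 pulls


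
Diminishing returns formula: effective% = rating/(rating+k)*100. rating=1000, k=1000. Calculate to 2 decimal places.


effective% = rating / (rating + k) * 100
= 1000 / (1000 + 1000) * 100
= 1000 / 2000 * 100
= 0.5 * 100
= 50.00%

50.00%


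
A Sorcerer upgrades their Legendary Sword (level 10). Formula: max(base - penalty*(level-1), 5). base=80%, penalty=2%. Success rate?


raw_rate = 80 - 2 * (10 - 1)
= 80 - 2 * 9
= 80 - 18
= 62
Apply floor: max(62, 5) = 62%

62%


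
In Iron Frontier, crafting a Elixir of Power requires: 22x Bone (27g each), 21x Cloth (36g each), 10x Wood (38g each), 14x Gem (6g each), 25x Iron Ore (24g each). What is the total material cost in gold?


Cost breakdown:
  Bone: 22 * 27 = 594
  Cloth: 21 * 36 = 756
  Wood: 10 * 38 = 380
  Gem: 14 * 6 = 84
  Iron Ore: 25 * 24 = 600
Total = 594 + 756 + 380 + 84 + 600 = 2414

2414 gold


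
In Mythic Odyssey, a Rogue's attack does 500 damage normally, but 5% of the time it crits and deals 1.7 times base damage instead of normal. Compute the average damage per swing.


E[dmg] = base * (1 + crit_chance * (crit_mult - 1))
cc as decimal = 5/100 = 0.05
cm - 1 = 1.7 - 1 = 0.7
Bonus factor = 0.05 * 0.7 = 0.035
Total multiplier = 1 + 0.035 = 1.035
Expected damage = 500 * 1.035 = 517.50

517.50 damage


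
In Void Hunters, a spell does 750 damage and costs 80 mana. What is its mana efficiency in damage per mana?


Efficiency = damage / mana
= 750 / 80
= 9.38

9.38 dmg/mana


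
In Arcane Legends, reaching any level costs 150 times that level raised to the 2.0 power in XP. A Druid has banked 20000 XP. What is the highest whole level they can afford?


XP = 150 * level^2.0, so level = (XP / 150)^(1/2.0)
= (20000 / 150)^(1/2.0)
= 133.3333^0.5
= 11.547
Floor: level = 11

level 11


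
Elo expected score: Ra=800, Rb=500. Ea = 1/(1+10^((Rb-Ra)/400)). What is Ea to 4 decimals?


Elo expected score: Ea = 1/(1 + 10^((Rb-Ra)/400))
Rb - Ra = 500 - 800 = -300
(Rb-Ra)/400 = -300/400 = -0.75
10^-0.75 = 0.177828
Ea = 1/(1 + 0.177828) = 1/1.177828 = 0.8490

0.8490


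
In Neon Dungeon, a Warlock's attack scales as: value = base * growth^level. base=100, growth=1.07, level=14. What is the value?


value = base * growth^level
= 100 * 1.07^14
= 100 * 2.578534
= 257.85

257.85 attack


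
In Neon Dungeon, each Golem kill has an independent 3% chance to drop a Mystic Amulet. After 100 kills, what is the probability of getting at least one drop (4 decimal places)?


P(at least one) = 1 - P(none) = 1 - (1-p)^n
p = 3/100 = 0.03
1 - p = 0.97
(1 - p)^100 = 0.97^100 = 0.047553
P(at least one) = 1 - 0.047553 = 0.9524

0.9524
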